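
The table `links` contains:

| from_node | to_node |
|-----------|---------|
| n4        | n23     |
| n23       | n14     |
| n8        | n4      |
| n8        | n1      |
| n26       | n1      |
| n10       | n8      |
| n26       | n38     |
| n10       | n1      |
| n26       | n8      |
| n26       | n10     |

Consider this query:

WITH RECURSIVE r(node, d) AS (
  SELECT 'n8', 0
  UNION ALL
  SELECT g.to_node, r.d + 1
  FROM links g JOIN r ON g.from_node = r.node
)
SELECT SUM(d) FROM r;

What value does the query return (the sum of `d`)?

7

Base: (n8, d=0).
Iteration 1: edges from {n8} -> (n1, d=1), (n4, d=1).
Iteration 2: edges from {n1,n4} -> (n23, d=2).
Iteration 3: edges from {n23} -> (n14, d=3).
Iteration 4: no outgoing edges from {n14}; recursion stops.
SUM(d) = 0 + 1 + 1 + 2 + 3 = 7.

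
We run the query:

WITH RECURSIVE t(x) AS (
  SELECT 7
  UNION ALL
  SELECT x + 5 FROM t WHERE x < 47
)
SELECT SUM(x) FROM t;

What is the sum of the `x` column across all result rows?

Base: x=7.
Iteration 1: 7 < 47 holds -> x = 7 + 5 = 12.
Iteration 2: 12 < 47 holds -> x = 12 + 5 = 17.
Iteration 3: 17 < 47 holds -> x = 17 + 5 = 22.
Iteration 4: 22 < 47 holds -> x = 22 + 5 = 27.
Iteration 5: 27 < 47 holds -> x = 27 + 5 = 32.
Iteration 6: 32 < 47 holds -> x = 32 + 5 = 37.
Iteration 7: 37 < 47 holds -> x = 37 + 5 = 42.
Iteration 8: 42 < 47 holds -> x = 42 + 5 = 47.
Iteration 9: 47 < 47 fails; recursion stops.
SUM(x) = 7 + 12 + 17 + 22 + 27 + 32 + 37 + 42 + 47 = 243.

243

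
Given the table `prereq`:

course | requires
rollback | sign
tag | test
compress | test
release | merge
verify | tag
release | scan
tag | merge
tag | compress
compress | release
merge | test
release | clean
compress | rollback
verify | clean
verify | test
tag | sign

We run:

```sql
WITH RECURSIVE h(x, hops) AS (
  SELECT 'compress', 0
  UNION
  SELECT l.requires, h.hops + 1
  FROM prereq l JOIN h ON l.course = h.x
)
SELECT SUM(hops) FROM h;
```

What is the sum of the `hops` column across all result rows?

Base: (compress, hops=0).
Iteration 1: edges from {compress} -> (release, hops=1), (rollback, hops=1), (test, hops=1).
Iteration 2: edges from {release,rollback,test} -> (clean, hops=2), (merge, hops=2), (scan, hops=2), (sign, hops=2).
Iteration 3: edges from {clean,merge,scan,sign} -> (test, hops=3).
Iteration 4: no outgoing edges from {test}; recursion stops.
SUM(hops) = 0 + 1 + 1 + 1 + 2 + 2 + 2 + 2 + 3 = 14.

14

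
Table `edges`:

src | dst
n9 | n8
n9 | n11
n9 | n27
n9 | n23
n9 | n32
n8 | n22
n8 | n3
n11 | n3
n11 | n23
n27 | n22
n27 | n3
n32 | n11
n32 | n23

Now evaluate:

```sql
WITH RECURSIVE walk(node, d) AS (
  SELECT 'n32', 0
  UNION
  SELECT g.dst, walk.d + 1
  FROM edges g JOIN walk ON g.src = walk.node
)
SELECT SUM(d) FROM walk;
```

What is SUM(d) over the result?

6

Base: (n32, d=0).
Iteration 1: edges from {n32} -> (n11, d=1), (n23, d=1).
Iteration 2: edges from {n11,n23} -> (n23, d=2), (n3, d=2).
Iteration 3: no outgoing edges from {n23,n3}; recursion stops.
SUM(d) = 0 + 1 + 1 + 2 + 2 = 6.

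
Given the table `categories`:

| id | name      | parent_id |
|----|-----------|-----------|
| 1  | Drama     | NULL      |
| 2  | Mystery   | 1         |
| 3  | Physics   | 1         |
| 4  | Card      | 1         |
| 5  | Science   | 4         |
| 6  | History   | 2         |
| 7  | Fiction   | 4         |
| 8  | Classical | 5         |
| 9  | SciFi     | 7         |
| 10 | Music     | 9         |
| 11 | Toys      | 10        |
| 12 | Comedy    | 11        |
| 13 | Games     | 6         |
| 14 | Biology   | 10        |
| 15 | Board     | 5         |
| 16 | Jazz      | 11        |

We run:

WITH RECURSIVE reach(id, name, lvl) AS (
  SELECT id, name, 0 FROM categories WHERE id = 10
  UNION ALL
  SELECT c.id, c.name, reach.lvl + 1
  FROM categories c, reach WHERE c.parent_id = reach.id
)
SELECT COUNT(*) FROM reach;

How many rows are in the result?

5

Base: id=10 (Music) at lvl 0.
Iteration 1: rows with parent_id in {10} -> Toys (id 11, lvl 1), Biology (id 14, lvl 1).
Iteration 2: rows with parent_id in {11,14} -> Comedy (id 12, lvl 2), Jazz (id 16, lvl 2).
Iteration 3: no rows with parent_id in {12,16}; recursion stops.
Total rows emitted: 5.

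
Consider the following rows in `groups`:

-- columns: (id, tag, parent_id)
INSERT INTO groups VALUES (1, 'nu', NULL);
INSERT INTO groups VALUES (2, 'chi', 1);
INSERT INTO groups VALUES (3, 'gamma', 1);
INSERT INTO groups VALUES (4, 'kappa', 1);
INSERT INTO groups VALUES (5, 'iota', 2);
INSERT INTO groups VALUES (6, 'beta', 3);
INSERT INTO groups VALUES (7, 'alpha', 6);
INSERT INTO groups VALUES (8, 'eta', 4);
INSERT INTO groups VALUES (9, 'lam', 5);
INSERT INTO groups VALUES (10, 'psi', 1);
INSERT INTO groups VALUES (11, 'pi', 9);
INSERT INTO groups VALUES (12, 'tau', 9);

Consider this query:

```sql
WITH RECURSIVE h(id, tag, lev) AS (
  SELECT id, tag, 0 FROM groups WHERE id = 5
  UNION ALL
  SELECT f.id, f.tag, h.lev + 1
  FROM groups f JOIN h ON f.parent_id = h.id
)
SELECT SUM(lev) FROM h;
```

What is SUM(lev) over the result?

Base: id=5 (iota) at lev 0.
Iteration 1: rows with parent_id in {5} -> lam (id 9, lev 1).
Iteration 2: rows with parent_id in {9} -> pi (id 11, lev 2), tau (id 12, lev 2).
Iteration 3: no rows with parent_id in {11,12}; recursion stops.
SUM(lev) = 0 + 1 + 2 + 2 = 5.

5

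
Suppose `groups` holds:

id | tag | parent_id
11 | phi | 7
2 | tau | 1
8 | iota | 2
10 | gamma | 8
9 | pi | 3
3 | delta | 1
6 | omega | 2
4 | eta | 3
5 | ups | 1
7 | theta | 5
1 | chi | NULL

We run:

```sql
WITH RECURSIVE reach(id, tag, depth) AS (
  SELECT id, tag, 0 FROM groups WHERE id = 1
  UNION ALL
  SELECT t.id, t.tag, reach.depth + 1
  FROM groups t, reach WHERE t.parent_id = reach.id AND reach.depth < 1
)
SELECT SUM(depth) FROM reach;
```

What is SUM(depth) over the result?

3

Base: id=1 (chi) at depth 0.
Iteration 1: rows with parent_id in {1} -> tau (id 2, depth 1), delta (id 3, depth 1), ups (id 5, depth 1).
Iteration 2: depth < 1 fails for all current rows; recursion stops.
SUM(depth) = 0 + 1 + 1 + 1 = 3.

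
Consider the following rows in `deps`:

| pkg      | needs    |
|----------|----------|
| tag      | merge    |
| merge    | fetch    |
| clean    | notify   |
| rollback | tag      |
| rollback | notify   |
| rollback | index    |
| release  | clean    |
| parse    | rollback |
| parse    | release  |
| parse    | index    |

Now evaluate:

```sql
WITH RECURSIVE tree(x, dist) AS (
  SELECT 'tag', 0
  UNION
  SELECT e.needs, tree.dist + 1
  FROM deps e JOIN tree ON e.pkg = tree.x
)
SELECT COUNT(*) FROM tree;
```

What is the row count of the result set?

3

Base: (tag, dist=0).
Iteration 1: edges from {tag} -> (merge, dist=1).
Iteration 2: edges from {merge} -> (fetch, dist=2).
Iteration 3: no outgoing edges from {fetch}; recursion stops.
Total rows emitted: 3.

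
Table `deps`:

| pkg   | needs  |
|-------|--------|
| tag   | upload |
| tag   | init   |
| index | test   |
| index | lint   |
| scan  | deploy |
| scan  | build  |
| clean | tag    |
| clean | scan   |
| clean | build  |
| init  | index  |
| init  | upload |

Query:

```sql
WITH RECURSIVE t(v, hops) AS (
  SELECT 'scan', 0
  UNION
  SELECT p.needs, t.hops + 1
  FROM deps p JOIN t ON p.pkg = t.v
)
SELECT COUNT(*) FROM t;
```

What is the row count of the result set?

3

Base: (scan, hops=0).
Iteration 1: edges from {scan} -> (build, hops=1), (deploy, hops=1).
Iteration 2: no outgoing edges from {build,deploy}; recursion stops.
Total rows emitted: 3.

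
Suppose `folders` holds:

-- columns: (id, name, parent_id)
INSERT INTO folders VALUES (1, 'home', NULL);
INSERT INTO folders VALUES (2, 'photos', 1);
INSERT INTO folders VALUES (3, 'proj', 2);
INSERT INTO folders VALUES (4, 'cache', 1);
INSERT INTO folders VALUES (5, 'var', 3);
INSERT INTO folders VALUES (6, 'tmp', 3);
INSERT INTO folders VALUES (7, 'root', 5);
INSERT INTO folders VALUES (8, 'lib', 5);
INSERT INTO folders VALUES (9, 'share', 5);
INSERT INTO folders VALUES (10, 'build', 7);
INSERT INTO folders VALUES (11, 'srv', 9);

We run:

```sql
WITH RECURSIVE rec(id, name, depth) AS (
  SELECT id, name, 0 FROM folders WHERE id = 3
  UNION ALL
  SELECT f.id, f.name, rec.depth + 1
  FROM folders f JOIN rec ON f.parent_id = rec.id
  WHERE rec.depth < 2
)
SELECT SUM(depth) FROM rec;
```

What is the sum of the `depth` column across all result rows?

8

Base: id=3 (proj) at depth 0.
Iteration 1: rows with parent_id in {3} -> var (id 5, depth 1), tmp (id 6, depth 1).
Iteration 2: rows with parent_id in {5,6} -> root (id 7, depth 2), lib (id 8, depth 2), share (id 9, depth 2).
Iteration 3: depth < 2 fails for all current rows; recursion stops.
SUM(depth) = 0 + 1 + 1 + 2 + 2 + 2 = 8.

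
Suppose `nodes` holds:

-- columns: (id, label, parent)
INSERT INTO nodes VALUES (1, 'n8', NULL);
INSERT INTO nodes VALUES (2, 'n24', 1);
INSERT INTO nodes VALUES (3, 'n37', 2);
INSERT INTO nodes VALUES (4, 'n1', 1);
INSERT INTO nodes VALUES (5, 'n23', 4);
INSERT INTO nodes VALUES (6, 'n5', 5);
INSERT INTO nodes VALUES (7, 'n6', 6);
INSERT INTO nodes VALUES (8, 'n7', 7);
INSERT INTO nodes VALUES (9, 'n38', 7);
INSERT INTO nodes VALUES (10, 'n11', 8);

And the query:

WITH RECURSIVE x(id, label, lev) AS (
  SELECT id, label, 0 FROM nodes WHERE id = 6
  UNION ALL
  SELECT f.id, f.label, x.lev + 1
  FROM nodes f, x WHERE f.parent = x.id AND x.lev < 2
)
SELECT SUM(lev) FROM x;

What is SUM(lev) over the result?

Base: id=6 (n5) at lev 0.
Iteration 1: rows with parent in {6} -> n6 (id 7, lev 1).
Iteration 2: rows with parent in {7} -> n7 (id 8, lev 2), n38 (id 9, lev 2).
Iteration 3: lev < 2 fails for all current rows; recursion stops.
SUM(lev) = 0 + 1 + 2 + 2 = 5.

5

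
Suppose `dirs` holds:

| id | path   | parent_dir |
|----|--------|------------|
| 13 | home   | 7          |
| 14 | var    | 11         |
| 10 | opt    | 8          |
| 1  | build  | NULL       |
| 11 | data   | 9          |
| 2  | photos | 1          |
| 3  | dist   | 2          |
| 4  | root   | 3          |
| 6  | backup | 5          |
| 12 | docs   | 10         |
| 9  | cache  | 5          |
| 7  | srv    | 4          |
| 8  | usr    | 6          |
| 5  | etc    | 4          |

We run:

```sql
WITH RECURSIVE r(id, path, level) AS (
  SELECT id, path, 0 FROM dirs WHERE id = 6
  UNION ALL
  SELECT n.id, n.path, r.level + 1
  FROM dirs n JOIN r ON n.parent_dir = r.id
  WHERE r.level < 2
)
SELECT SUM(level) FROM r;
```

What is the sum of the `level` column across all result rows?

Base: id=6 (backup) at level 0.
Iteration 1: rows with parent_dir in {6} -> usr (id 8, level 1).
Iteration 2: rows with parent_dir in {8} -> opt (id 10, level 2).
Iteration 3: level < 2 fails for all current rows; recursion stops.
SUM(level) = 0 + 1 + 2 = 3.

3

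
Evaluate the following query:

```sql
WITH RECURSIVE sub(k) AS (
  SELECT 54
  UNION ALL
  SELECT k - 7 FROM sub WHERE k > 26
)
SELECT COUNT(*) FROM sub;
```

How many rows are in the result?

5

Base: k=54.
Iteration 1: 54 > 26 holds -> k = 54 - 7 = 47.
Iteration 2: 47 > 26 holds -> k = 47 - 7 = 40.
Iteration 3: 40 > 26 holds -> k = 40 - 7 = 33.
Iteration 4: 33 > 26 holds -> k = 33 - 7 = 26.
Iteration 5: 26 > 26 fails; recursion stops.
Total rows emitted: 5.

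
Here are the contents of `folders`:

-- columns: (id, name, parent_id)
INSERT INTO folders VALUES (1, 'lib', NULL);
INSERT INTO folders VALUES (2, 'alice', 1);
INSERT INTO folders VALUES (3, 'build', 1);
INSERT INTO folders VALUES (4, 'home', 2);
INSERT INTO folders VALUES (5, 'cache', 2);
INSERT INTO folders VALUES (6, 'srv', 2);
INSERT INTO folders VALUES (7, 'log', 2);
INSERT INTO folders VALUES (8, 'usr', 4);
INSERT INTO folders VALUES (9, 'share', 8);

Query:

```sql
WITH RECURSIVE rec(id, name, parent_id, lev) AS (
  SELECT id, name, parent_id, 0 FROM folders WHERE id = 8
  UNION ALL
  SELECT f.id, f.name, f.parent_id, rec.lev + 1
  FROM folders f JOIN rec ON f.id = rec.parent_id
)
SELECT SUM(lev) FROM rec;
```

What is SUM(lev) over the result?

6

Base: id=8 (usr), parent_id=4, lev 0.
Iteration 1: join on id=4 -> home (id 4, parent_id=2, lev 1).
Iteration 2: join on id=2 -> alice (id 2, parent_id=1, lev 2).
Iteration 3: join on id=1 -> lib (id 1, parent_id=NULL, lev 3).
Iteration 4: parent_id is NULL; no match; recursion stops.
SUM(lev) = 0 + 1 + 2 + 3 = 6.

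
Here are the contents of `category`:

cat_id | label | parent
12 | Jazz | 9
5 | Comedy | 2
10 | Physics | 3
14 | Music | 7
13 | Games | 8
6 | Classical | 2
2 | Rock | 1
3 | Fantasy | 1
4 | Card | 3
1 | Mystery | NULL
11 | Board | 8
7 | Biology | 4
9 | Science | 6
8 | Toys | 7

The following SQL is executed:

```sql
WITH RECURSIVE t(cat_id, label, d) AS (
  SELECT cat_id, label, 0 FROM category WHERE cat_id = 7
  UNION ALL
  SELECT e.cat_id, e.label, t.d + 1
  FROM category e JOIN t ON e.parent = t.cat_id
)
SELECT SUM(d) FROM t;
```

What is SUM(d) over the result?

Base: cat_id=7 (Biology) at d 0.
Iteration 1: rows with parent in {7} -> Toys (id 8, d 1), Music (id 14, d 1).
Iteration 2: rows with parent in {8,14} -> Board (id 11, d 2), Games (id 13, d 2).
Iteration 3: no rows with parent in {11,13}; recursion stops.
SUM(d) = 0 + 1 + 1 + 2 + 2 = 6.

6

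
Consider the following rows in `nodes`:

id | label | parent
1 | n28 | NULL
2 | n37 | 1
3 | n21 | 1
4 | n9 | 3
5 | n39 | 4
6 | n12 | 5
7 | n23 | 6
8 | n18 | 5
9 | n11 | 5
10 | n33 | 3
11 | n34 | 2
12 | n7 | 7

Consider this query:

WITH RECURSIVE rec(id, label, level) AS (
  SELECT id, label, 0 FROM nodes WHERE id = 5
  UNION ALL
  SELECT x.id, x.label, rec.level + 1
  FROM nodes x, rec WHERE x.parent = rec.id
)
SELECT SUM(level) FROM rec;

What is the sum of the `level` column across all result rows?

Base: id=5 (n39) at level 0.
Iteration 1: rows with parent in {5} -> n12 (id 6, level 1), n18 (id 8, level 1), n11 (id 9, level 1).
Iteration 2: rows with parent in {6,8,9} -> n23 (id 7, level 2).
Iteration 3: rows with parent in {7} -> n7 (id 12, level 3).
Iteration 4: no rows with parent in {12}; recursion stops.
SUM(level) = 0 + 1 + 1 + 1 + 2 + 3 = 8.

8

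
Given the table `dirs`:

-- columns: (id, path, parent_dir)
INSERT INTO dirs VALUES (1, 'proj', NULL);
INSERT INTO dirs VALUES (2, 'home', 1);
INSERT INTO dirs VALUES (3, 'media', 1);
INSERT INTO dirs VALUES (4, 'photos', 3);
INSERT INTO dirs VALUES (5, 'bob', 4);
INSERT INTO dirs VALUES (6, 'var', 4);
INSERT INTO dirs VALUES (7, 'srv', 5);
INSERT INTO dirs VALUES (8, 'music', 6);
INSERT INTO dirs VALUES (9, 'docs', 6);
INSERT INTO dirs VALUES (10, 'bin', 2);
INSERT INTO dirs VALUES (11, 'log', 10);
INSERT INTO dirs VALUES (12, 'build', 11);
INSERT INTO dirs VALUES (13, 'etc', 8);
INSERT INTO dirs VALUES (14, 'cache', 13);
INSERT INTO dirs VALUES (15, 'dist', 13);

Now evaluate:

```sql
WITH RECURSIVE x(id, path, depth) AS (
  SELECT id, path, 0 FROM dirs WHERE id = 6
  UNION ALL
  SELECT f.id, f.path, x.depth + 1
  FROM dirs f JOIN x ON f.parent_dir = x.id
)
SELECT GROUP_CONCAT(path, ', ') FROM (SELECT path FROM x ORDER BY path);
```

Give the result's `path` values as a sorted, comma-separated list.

Base: id=6 (var) at depth 0.
Iteration 1: rows with parent_dir in {6} -> music (id 8, depth 1), docs (id 9, depth 1).
Iteration 2: rows with parent_dir in {8,9} -> etc (id 13, depth 2).
Iteration 3: rows with parent_dir in {13} -> cache (id 14, depth 3), dist (id 15, depth 3).
Iteration 4: no rows with parent_dir in {14,15}; recursion stops.

cache, dist, docs, etc, music, var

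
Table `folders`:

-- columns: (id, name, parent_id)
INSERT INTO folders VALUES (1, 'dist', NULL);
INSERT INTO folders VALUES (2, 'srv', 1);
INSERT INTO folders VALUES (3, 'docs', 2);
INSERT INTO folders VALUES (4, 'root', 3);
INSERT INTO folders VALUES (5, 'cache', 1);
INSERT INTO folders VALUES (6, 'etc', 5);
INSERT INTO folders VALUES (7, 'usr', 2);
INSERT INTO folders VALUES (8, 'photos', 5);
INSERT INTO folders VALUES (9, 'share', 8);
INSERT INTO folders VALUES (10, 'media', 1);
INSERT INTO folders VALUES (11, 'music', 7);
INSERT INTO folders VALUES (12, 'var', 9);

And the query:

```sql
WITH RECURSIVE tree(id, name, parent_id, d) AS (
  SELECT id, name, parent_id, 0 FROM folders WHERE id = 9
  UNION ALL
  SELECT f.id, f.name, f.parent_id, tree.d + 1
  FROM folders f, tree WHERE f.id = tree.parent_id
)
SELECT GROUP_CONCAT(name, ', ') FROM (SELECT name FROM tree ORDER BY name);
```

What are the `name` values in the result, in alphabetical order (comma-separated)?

Base: id=9 (share), parent_id=8, d 0.
Iteration 1: join on id=8 -> photos (id 8, parent_id=5, d 1).
Iteration 2: join on id=5 -> cache (id 5, parent_id=1, d 2).
Iteration 3: join on id=1 -> dist (id 1, parent_id=NULL, d 3).
Iteration 4: parent_id is NULL; no match; recursion stops.

cache, dist, photos, share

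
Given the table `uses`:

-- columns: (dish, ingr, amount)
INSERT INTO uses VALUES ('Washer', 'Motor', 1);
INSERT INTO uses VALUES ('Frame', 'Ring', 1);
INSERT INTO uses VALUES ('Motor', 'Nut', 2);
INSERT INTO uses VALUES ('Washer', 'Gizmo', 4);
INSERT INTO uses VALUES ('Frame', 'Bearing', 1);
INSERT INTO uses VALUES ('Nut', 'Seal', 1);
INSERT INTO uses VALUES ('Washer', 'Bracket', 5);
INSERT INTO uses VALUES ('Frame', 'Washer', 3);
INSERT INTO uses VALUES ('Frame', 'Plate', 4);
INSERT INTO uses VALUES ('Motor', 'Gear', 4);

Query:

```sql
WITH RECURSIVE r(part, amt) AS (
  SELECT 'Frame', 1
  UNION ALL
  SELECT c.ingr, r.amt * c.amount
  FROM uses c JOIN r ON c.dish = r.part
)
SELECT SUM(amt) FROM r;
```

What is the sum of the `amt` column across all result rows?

64

Base: (Frame, amt=1).
Iteration 1: components of {Frame} -> Bearing = 1*1 = 1, Plate = 1*4 = 4, Ring = 1*1 = 1, Washer = 1*3 = 3.
Iteration 2: components of {Bearing,Plate,Ring,Washer} -> Bracket = 3*5 = 15, Gizmo = 3*4 = 12, Motor = 3*1 = 3.
Iteration 3: components of {Bracket,Gizmo,Motor} -> Gear = 3*4 = 12, Nut = 3*2 = 6.
Iteration 4: components of {Gear,Nut} -> Seal = 6*1 = 6.
Iteration 5: no further components; recursion stops.
SUM(amt) = 1 + 4 + 1 + 3 + 1 + 15 + 3 + 12 + 6 + 12 + 6 = 64.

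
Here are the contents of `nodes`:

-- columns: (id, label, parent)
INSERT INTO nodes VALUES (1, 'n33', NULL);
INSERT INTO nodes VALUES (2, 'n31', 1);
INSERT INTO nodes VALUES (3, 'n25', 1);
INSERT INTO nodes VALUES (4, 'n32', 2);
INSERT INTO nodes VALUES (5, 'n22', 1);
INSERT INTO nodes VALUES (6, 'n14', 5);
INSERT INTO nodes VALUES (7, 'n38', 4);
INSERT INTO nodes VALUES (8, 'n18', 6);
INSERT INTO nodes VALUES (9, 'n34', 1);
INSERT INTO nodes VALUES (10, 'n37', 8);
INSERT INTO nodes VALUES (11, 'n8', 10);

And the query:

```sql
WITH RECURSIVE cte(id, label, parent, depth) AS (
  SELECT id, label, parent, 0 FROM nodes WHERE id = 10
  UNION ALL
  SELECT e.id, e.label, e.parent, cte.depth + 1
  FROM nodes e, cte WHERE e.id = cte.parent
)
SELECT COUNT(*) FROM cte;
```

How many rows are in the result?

Base: id=10 (n37), parent=8, depth 0.
Iteration 1: join on id=8 -> n18 (id 8, parent=6, depth 1).
Iteration 2: join on id=6 -> n14 (id 6, parent=5, depth 2).
Iteration 3: join on id=5 -> n22 (id 5, parent=1, depth 3).
Iteration 4: join on id=1 -> n33 (id 1, parent=NULL, depth 4).
Iteration 5: parent is NULL; no match; recursion stops.
Total rows emitted: 5.

5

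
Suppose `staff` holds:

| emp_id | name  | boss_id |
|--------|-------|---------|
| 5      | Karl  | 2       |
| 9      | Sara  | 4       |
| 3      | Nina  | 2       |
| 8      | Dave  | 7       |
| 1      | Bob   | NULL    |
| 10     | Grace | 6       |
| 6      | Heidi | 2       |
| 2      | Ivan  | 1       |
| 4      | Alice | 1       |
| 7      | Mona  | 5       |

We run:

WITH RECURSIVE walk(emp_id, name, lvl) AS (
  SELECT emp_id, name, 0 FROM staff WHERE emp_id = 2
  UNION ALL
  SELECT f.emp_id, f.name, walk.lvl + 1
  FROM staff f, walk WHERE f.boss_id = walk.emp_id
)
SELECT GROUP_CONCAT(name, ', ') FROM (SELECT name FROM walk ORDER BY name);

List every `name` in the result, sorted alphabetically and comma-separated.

Base: emp_id=2 (Ivan) at lvl 0.
Iteration 1: rows with boss_id in {2} -> Nina (id 3, lvl 1), Karl (id 5, lvl 1), Heidi (id 6, lvl 1).
Iteration 2: rows with boss_id in {3,5,6} -> Mona (id 7, lvl 2), Grace (id 10, lvl 2).
Iteration 3: rows with boss_id in {7,10} -> Dave (id 8, lvl 3).
Iteration 4: no rows with boss_id in {8}; recursion stops.

Dave, Grace, Heidi, Ivan, Karl, Mona, Nina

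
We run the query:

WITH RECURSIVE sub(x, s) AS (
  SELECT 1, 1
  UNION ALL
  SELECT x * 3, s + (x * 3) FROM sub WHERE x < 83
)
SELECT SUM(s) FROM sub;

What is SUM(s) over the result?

Base: x=1, s=1.
Iteration 1: 1 < 83 holds -> x = 1 * 3 = 3, s = 1 + 3 = 4.
Iteration 2: 3 < 83 holds -> x = 3 * 3 = 9, s = 4 + 9 = 13.
Iteration 3: 9 < 83 holds -> x = 9 * 3 = 27, s = 13 + 27 = 40.
Iteration 4: 27 < 83 holds -> x = 27 * 3 = 81, s = 40 + 81 = 121.
Iteration 5: 81 < 83 holds -> x = 81 * 3 = 243, s = 121 + 243 = 364.
Iteration 6: 243 < 83 fails; recursion stops.
SUM(s) = 1 + 4 + 13 + 40 + 121 + 364 = 543.

543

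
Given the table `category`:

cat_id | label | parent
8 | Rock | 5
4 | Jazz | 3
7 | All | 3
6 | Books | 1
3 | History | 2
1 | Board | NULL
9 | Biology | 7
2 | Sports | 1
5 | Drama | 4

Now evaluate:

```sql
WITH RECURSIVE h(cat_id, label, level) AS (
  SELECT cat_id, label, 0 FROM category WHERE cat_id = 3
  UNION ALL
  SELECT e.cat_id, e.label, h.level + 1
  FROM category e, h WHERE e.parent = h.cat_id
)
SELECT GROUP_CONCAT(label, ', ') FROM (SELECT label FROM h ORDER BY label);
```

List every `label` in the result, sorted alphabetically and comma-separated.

All, Biology, Drama, History, Jazz, Rock

Base: cat_id=3 (History) at level 0.
Iteration 1: rows with parent in {3} -> Jazz (id 4, level 1), All (id 7, level 1).
Iteration 2: rows with parent in {4,7} -> Drama (id 5, level 2), Biology (id 9, level 2).
Iteration 3: rows with parent in {5,9} -> Rock (id 8, level 3).
Iteration 4: no rows with parent in {8}; recursion stops.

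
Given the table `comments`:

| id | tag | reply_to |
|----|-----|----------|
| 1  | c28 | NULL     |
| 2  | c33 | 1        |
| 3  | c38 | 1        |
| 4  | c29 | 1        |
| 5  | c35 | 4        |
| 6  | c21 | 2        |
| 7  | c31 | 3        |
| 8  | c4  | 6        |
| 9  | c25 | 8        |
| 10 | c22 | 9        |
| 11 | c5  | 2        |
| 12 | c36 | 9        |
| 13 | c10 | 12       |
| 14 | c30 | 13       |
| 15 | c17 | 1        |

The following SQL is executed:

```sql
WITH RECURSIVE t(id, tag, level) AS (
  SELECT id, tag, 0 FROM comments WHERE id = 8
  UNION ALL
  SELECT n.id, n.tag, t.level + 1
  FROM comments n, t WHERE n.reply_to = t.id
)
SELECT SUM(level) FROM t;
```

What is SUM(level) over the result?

Base: id=8 (c4) at level 0.
Iteration 1: rows with reply_to in {8} -> c25 (id 9, level 1).
Iteration 2: rows with reply_to in {9} -> c22 (id 10, level 2), c36 (id 12, level 2).
Iteration 3: rows with reply_to in {10,12} -> c10 (id 13, level 3).
Iteration 4: rows with reply_to in {13} -> c30 (id 14, level 4).
Iteration 5: no rows with reply_to in {14}; recursion stops.
SUM(level) = 0 + 1 + 2 + 2 + 3 + 4 = 12.

12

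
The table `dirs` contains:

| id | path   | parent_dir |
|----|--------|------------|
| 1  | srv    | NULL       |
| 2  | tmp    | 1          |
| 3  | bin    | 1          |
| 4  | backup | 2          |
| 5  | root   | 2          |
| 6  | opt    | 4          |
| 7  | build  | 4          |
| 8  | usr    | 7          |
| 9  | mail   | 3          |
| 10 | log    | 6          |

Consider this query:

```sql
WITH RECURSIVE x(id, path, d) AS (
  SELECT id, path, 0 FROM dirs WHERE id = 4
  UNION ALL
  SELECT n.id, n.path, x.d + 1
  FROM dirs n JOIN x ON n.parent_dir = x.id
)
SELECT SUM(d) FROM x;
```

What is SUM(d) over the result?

6

Base: id=4 (backup) at d 0.
Iteration 1: rows with parent_dir in {4} -> opt (id 6, d 1), build (id 7, d 1).
Iteration 2: rows with parent_dir in {6,7} -> usr (id 8, d 2), log (id 10, d 2).
Iteration 3: no rows with parent_dir in {8,10}; recursion stops.
SUM(d) = 0 + 1 + 1 + 2 + 2 = 6.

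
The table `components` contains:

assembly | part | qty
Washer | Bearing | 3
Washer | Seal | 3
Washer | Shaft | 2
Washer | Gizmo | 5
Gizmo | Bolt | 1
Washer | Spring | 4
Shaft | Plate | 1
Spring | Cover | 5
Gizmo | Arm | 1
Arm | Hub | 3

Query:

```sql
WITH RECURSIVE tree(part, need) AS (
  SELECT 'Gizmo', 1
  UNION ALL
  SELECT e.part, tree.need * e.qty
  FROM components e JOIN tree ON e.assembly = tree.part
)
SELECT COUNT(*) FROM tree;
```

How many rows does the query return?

4

Base: (Gizmo, need=1).
Iteration 1: components of {Gizmo} -> Arm = 1*1 = 1, Bolt = 1*1 = 1.
Iteration 2: components of {Arm,Bolt} -> Hub = 1*3 = 3.
Iteration 3: no further components; recursion stops.
Total rows emitted: 4.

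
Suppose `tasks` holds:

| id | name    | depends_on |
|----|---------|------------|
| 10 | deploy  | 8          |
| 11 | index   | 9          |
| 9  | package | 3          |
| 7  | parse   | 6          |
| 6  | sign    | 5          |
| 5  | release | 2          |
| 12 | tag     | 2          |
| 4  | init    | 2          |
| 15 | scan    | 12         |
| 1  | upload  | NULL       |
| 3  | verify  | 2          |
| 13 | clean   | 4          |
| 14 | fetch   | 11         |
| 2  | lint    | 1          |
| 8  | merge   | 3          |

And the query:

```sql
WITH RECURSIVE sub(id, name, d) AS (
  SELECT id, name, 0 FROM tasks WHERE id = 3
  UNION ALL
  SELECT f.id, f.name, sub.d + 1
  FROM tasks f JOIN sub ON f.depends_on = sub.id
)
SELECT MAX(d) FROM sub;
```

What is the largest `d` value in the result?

3

Base: id=3 (verify) at d 0.
Iteration 1: rows with depends_on in {3} -> merge (id 8, d 1), package (id 9, d 1).
Iteration 2: rows with depends_on in {8,9} -> deploy (id 10, d 2), index (id 11, d 2).
Iteration 3: rows with depends_on in {10,11} -> fetch (id 14, d 3).
Iteration 4: no rows with depends_on in {14}; recursion stops.
d values: 0, 1, 1, 2, 2, 3; the maximum is 3.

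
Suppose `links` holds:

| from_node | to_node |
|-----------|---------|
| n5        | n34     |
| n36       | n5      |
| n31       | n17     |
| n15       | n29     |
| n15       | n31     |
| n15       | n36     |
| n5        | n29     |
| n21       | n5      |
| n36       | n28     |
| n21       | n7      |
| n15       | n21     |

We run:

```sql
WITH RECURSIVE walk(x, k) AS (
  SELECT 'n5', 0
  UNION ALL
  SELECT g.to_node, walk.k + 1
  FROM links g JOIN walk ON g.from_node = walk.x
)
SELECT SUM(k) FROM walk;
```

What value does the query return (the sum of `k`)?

Base: (n5, k=0).
Iteration 1: edges from {n5} -> (n29, k=1), (n34, k=1).
Iteration 2: no outgoing edges from {n29,n34}; recursion stops.
SUM(k) = 0 + 1 + 1 = 2.

2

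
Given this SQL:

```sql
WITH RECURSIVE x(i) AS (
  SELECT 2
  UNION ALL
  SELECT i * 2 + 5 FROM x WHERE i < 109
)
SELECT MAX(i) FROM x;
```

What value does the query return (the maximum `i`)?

Base: i=2.
Iteration 1: 2 < 109 holds -> i = 2 * 2 + 5 = 9.
Iteration 2: 9 < 109 holds -> i = 9 * 2 + 5 = 23.
Iteration 3: 23 < 109 holds -> i = 23 * 2 + 5 = 51.
Iteration 4: 51 < 109 holds -> i = 51 * 2 + 5 = 107.
Iteration 5: 107 < 109 holds -> i = 107 * 2 + 5 = 219.
Iteration 6: 219 < 109 fails; recursion stops.
i values: 2, 9, 23, 51, 107, 219; the maximum is 219.

219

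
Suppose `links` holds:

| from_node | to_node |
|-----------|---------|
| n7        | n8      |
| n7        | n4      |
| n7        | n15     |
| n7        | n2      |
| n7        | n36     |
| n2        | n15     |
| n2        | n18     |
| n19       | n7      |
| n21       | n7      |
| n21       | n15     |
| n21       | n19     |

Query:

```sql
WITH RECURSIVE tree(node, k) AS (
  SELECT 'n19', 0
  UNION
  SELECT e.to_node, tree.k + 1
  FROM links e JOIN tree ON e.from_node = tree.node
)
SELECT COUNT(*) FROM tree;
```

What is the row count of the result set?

9

Base: (n19, k=0).
Iteration 1: edges from {n19} -> (n7, k=1).
Iteration 2: edges from {n7} -> (n15, k=2), (n2, k=2), (n36, k=2), (n4, k=2), (n8, k=2).
Iteration 3: edges from {n15,n2,n36,n4,n8} -> (n15, k=3), (n18, k=3).
Iteration 4: no outgoing edges from {n15,n18}; recursion stops.
Total rows emitted: 9.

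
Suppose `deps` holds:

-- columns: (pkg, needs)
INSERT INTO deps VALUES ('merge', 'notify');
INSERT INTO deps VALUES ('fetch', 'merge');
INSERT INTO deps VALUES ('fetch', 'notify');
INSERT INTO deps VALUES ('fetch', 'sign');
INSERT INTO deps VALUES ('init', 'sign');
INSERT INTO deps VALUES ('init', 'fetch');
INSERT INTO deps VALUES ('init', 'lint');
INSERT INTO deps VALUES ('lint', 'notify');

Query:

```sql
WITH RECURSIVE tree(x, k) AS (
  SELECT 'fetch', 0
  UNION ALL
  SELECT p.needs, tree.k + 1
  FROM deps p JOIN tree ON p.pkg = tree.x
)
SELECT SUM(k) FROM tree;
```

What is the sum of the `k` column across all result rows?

Base: (fetch, k=0).
Iteration 1: edges from {fetch} -> (merge, k=1), (notify, k=1), (sign, k=1).
Iteration 2: edges from {merge,notify,sign} -> (notify, k=2).
Iteration 3: no outgoing edges from {notify}; recursion stops.
SUM(k) = 0 + 1 + 1 + 1 + 2 = 5.

5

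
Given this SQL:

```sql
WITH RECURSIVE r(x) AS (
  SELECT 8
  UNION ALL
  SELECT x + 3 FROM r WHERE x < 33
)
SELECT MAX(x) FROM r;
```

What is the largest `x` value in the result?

Base: x=8.
Iteration 1: 8 < 33 holds -> x = 8 + 3 = 11.
Iteration 2: 11 < 33 holds -> x = 11 + 3 = 14.
Iteration 3: 14 < 33 holds -> x = 14 + 3 = 17.
Iteration 4: 17 < 33 holds -> x = 17 + 3 = 20.
Iteration 5: 20 < 33 holds -> x = 20 + 3 = 23.
Iteration 6: 23 < 33 holds -> x = 23 + 3 = 26.
Iteration 7: 26 < 33 holds -> x = 26 + 3 = 29.
Iteration 8: 29 < 33 holds -> x = 29 + 3 = 32.
Iteration 9: 32 < 33 holds -> x = 32 + 3 = 35.
Iteration 10: 35 < 33 fails; recursion stops.
x values: 8, 11, 14, 17, 20, 23, 26, 29, 32, 35; the maximum is 35.

35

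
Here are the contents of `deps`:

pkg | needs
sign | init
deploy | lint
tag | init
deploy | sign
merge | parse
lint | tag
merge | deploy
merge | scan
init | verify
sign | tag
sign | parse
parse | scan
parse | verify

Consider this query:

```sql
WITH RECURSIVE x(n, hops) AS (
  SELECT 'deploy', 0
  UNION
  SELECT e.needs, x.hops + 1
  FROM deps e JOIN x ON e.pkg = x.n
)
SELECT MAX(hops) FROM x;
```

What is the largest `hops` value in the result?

Base: (deploy, hops=0).
Iteration 1: edges from {deploy} -> (lint, hops=1), (sign, hops=1).
Iteration 2: edges from {lint,sign} -> (init, hops=2), (parse, hops=2), (tag, hops=2). [UNION drops 1 duplicate row(s)]
Iteration 3: edges from {init,parse,tag} -> (init, hops=3), (scan, hops=3), (verify, hops=3). [UNION drops 1 duplicate row(s)]
Iteration 4: edges from {init,scan,verify} -> (verify, hops=4).
Iteration 5: no outgoing edges from {verify}; recursion stops.
hops values: 0, 1, 1, 2, 2, 2, 3, 3, 3, 4; the maximum is 4.

4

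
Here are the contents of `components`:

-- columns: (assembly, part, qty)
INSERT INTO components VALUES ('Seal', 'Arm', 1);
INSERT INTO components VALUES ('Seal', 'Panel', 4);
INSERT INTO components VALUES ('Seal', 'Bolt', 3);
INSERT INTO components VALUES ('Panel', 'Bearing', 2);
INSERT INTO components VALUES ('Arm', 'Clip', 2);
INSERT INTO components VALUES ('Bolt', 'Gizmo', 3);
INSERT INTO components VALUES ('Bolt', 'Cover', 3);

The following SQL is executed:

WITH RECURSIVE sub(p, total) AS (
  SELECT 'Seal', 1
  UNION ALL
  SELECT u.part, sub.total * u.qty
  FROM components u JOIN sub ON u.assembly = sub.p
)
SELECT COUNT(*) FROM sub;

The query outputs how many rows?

8

Base: (Seal, total=1).
Iteration 1: components of {Seal} -> Arm = 1*1 = 1, Bolt = 1*3 = 3, Panel = 1*4 = 4.
Iteration 2: components of {Arm,Bolt,Panel} -> Bearing = 4*2 = 8, Clip = 1*2 = 2, Cover = 3*3 = 9, Gizmo = 3*3 = 9.
Iteration 3: no further components; recursion stops.
Total rows emitted: 8.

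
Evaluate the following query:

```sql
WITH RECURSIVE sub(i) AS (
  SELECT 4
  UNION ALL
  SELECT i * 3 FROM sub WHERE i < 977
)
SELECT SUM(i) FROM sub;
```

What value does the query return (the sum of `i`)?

4372

Base: i=4.
Iteration 1: 4 < 977 holds -> i = 4 * 3 = 12.
Iteration 2: 12 < 977 holds -> i = 12 * 3 = 36.
Iteration 3: 36 < 977 holds -> i = 36 * 3 = 108.
Iteration 4: 108 < 977 holds -> i = 108 * 3 = 324.
Iteration 5: 324 < 977 holds -> i = 324 * 3 = 972.
Iteration 6: 972 < 977 holds -> i = 972 * 3 = 2916.
Iteration 7: 2916 < 977 fails; recursion stops.
SUM(i) = 4 + 12 + 36 + 108 + 324 + 972 + 2916 = 4372.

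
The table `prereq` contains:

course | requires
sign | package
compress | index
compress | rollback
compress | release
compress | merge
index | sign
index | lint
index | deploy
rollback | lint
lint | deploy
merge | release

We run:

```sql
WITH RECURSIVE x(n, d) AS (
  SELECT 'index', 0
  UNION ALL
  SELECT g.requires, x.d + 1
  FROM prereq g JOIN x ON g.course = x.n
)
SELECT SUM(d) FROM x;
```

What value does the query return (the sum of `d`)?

7

Base: (index, d=0).
Iteration 1: edges from {index} -> (deploy, d=1), (lint, d=1), (sign, d=1).
Iteration 2: edges from {deploy,lint,sign} -> (deploy, d=2), (package, d=2).
Iteration 3: no outgoing edges from {deploy,package}; recursion stops.
SUM(d) = 0 + 1 + 1 + 1 + 2 + 2 = 7.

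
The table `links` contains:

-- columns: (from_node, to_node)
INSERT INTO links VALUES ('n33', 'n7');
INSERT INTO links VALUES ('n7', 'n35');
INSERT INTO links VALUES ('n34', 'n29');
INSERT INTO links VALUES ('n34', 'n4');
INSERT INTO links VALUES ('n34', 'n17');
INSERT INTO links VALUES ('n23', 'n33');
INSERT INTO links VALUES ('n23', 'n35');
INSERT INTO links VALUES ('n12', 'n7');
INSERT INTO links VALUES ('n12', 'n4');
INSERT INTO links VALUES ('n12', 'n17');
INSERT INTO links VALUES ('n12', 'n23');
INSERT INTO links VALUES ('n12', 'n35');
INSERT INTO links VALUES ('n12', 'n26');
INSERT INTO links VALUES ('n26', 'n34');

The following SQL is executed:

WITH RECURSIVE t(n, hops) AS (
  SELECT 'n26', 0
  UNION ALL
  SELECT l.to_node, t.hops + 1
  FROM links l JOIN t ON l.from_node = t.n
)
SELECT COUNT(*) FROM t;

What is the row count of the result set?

Base: (n26, hops=0).
Iteration 1: edges from {n26} -> (n34, hops=1).
Iteration 2: edges from {n34} -> (n17, hops=2), (n29, hops=2), (n4, hops=2).
Iteration 3: no outgoing edges from {n17,n29,n4}; recursion stops.
Total rows emitted: 5.

5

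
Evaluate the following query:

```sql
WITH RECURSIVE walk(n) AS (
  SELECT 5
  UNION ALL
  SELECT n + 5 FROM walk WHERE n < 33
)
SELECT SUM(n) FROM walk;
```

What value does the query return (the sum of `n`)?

Base: n=5.
Iteration 1: 5 < 33 holds -> n = 5 + 5 = 10.
Iteration 2: 10 < 33 holds -> n = 10 + 5 = 15.
Iteration 3: 15 < 33 holds -> n = 15 + 5 = 20.
Iteration 4: 20 < 33 holds -> n = 20 + 5 = 25.
Iteration 5: 25 < 33 holds -> n = 25 + 5 = 30.
Iteration 6: 30 < 33 holds -> n = 30 + 5 = 35.
Iteration 7: 35 < 33 fails; recursion stops.
SUM(n) = 5 + 10 + 15 + 20 + 25 + 30 + 35 = 140.

140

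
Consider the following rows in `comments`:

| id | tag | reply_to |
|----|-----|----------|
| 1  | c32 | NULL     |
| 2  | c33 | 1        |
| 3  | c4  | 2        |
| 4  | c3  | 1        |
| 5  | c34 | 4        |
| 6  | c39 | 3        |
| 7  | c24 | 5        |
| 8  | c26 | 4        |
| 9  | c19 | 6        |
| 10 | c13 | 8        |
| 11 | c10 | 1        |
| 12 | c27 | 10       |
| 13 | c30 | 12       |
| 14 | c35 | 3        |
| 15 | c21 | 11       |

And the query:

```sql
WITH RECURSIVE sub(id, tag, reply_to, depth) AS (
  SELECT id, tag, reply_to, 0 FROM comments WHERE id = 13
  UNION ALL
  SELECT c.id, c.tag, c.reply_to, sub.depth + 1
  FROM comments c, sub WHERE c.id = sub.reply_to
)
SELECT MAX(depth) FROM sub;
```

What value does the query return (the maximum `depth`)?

Base: id=13 (c30), reply_to=12, depth 0.
Iteration 1: join on id=12 -> c27 (id 12, reply_to=10, depth 1).
Iteration 2: join on id=10 -> c13 (id 10, reply_to=8, depth 2).
Iteration 3: join on id=8 -> c26 (id 8, reply_to=4, depth 3).
Iteration 4: join on id=4 -> c3 (id 4, reply_to=1, depth 4).
Iteration 5: join on id=1 -> c32 (id 1, reply_to=NULL, depth 5).
Iteration 6: reply_to is NULL; no match; recursion stops.
depth values: 0, 1, 2, 3, 4, 5; the maximum is 5.

5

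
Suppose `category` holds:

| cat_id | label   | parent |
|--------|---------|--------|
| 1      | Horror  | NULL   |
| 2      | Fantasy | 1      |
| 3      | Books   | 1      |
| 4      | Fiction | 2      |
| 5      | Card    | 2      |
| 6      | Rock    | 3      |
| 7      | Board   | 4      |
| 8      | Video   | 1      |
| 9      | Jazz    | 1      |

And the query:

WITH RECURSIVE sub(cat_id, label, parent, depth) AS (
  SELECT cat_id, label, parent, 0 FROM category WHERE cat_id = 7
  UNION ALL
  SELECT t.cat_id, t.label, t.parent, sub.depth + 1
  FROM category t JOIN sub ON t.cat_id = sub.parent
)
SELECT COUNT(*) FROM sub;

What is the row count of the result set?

Base: cat_id=7 (Board), parent=4, depth 0.
Iteration 1: join on cat_id=4 -> Fiction (id 4, parent=2, depth 1).
Iteration 2: join on cat_id=2 -> Fantasy (id 2, parent=1, depth 2).
Iteration 3: join on cat_id=1 -> Horror (id 1, parent=NULL, depth 3).
Iteration 4: parent is NULL; no match; recursion stops.
Total rows emitted: 4.

4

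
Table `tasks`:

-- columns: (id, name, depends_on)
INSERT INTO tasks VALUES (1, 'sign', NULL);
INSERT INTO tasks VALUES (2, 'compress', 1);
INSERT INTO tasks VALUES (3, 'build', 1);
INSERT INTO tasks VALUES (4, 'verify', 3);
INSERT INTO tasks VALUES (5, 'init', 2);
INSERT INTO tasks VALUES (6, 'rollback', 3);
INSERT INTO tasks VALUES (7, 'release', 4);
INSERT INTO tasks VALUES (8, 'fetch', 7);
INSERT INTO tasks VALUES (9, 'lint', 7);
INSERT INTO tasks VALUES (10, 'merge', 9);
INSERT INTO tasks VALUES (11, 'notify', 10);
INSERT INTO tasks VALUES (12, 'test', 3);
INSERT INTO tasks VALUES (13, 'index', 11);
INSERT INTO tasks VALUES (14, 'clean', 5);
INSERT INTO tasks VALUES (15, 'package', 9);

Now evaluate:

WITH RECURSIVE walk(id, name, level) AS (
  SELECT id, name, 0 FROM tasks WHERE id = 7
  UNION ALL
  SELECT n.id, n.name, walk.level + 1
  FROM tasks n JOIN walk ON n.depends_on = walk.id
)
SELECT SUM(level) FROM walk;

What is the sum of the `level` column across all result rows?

Base: id=7 (release) at level 0.
Iteration 1: rows with depends_on in {7} -> fetch (id 8, level 1), lint (id 9, level 1).
Iteration 2: rows with depends_on in {8,9} -> merge (id 10, level 2), package (id 15, level 2).
Iteration 3: rows with depends_on in {10,15} -> notify (id 11, level 3).
Iteration 4: rows with depends_on in {11} -> index (id 13, level 4).
Iteration 5: no rows with depends_on in {13}; recursion stops.
SUM(level) = 0 + 1 + 1 + 2 + 2 + 3 + 4 = 13.

13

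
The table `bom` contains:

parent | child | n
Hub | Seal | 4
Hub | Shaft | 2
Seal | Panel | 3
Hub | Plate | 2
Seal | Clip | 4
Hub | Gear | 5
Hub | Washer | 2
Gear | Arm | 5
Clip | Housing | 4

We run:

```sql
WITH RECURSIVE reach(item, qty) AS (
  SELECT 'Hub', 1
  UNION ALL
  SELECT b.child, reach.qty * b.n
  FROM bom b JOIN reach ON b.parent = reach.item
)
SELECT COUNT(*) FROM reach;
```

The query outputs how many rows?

Base: (Hub, qty=1).
Iteration 1: components of {Hub} -> Gear = 1*5 = 5, Plate = 1*2 = 2, Seal = 1*4 = 4, Shaft = 1*2 = 2, Washer = 1*2 = 2.
Iteration 2: components of {Gear,Plate,Seal,Shaft,Washer} -> Arm = 5*5 = 25, Clip = 4*4 = 16, Panel = 4*3 = 12.
Iteration 3: components of {Arm,Clip,Panel} -> Housing = 16*4 = 64.
Iteration 4: no further components; recursion stops.
Total rows emitted: 10.

10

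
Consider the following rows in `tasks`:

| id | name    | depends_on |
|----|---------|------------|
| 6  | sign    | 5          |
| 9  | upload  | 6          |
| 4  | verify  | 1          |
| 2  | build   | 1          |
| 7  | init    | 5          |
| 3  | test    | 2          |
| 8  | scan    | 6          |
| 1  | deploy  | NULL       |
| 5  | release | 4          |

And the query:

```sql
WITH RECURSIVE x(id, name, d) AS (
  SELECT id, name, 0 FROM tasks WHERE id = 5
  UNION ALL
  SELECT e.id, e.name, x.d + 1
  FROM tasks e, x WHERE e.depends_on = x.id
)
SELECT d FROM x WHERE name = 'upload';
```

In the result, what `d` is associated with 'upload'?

Base: id=5 (release) at d 0.
Iteration 1: rows with depends_on in {5} -> sign (id 6, d 1), init (id 7, d 1).
Iteration 2: rows with depends_on in {6,7} -> scan (id 8, d 2), upload (id 9, d 2).
Iteration 3: no rows with depends_on in {8,9}; recursion stops.

2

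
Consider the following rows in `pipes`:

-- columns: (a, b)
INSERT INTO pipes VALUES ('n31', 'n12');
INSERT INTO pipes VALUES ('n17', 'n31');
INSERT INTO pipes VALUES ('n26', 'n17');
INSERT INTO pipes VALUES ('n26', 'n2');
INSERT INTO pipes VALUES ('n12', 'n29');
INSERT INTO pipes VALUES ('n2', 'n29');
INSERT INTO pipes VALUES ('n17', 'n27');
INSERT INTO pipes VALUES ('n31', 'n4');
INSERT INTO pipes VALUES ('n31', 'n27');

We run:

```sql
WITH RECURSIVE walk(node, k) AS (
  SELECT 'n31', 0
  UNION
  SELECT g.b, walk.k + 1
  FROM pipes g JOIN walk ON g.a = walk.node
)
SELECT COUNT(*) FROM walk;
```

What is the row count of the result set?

Base: (n31, k=0).
Iteration 1: edges from {n31} -> (n12, k=1), (n27, k=1), (n4, k=1).
Iteration 2: edges from {n12,n27,n4} -> (n29, k=2).
Iteration 3: no outgoing edges from {n29}; recursion stops.
Total rows emitted: 5.

5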